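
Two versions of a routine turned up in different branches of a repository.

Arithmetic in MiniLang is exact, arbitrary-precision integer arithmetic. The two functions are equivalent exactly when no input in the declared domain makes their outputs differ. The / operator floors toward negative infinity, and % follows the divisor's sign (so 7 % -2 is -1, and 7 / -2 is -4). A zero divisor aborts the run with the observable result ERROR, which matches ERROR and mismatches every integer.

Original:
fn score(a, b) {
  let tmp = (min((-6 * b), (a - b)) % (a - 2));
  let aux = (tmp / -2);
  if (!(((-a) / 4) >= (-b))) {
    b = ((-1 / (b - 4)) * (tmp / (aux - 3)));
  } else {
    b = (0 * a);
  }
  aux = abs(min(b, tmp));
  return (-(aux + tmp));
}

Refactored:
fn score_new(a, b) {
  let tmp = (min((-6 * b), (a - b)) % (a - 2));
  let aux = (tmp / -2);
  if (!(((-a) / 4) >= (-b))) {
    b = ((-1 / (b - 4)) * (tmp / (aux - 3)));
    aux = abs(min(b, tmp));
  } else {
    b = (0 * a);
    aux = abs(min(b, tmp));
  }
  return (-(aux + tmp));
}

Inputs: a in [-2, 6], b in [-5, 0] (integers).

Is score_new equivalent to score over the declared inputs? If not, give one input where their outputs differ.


The two versions differ — the changes include min/max/abs usage differs; and statement counts differ.
Spot check at a=-1, b=-2 — score: tmp := -2 | aux := 1 | (!(((-a) / 4) >= (-b))): true | b := 0 | aux := 2 | result 0. score_new: tmp := -2 | aux := 1 | (!(((-a) / 4) >= (-b))): true | b := 0 | aux := 2 | result 0. Both give 0.
Sweeping the whole domain (54 inputs) finds no disagreement.
verdict: equivalent


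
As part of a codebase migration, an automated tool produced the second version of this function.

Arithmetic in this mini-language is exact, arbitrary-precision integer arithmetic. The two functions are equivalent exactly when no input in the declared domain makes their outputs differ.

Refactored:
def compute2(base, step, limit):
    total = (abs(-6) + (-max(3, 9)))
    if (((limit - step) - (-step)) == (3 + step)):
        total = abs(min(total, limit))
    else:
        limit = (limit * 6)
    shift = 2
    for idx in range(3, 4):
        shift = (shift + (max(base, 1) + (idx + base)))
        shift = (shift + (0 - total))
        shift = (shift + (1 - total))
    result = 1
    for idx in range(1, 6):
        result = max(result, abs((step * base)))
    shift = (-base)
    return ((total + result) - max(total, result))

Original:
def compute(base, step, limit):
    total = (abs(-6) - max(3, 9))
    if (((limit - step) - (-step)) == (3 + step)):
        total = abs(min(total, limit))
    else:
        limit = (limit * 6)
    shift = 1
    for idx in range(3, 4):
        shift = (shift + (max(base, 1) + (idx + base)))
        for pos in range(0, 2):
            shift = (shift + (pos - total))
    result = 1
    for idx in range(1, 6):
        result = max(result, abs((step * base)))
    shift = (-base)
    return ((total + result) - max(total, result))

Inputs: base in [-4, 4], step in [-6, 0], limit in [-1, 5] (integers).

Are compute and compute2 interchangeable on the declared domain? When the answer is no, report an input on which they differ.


The one real change (`1` became `2`) has no effect anywhere in the declared ranges.
As a probe, take base=4, step=-6, limit=1: compute runs total becomes -3; next (((limit - step) - (-step)) == (3 + step)) evaluates to false; next limit becomes 6; next shift becomes 1; next at idx=3:; next shift becomes 12; next at pos=0:; next shift becomes 15; next at pos=1:; next shift becomes 19; next result becomes 1; next at idx=1:; next result becomes 24; next at idx=2:; next result becomes 24; next at idx=3:; next result becomes 24; next at idx=4:; next result becomes 24; next at idx=5:; next result becomes 24; next shift becomes -4; next final value -3; compute2 runs total becomes -3; next (((limit - step) - (-step)) == (3 + step)) evaluates to false; next limit becomes 6; next shift becomes 2; next at idx=3:; next shift becomes 13; next shift becomes 16; next shift becomes 20; next result becomes 1; next at idx=1:; next result becomes 24; next at idx=2:; next result becomes 24; next at idx=3:; next result becomes 24; next at idx=4:; next result becomes 24; next at idx=5:; next result becomes 24; next shift becomes -4; next final value -3; both end at -3.
Sweeping the whole domain (441 inputs) finds no disagreement.
verdict: equivalent


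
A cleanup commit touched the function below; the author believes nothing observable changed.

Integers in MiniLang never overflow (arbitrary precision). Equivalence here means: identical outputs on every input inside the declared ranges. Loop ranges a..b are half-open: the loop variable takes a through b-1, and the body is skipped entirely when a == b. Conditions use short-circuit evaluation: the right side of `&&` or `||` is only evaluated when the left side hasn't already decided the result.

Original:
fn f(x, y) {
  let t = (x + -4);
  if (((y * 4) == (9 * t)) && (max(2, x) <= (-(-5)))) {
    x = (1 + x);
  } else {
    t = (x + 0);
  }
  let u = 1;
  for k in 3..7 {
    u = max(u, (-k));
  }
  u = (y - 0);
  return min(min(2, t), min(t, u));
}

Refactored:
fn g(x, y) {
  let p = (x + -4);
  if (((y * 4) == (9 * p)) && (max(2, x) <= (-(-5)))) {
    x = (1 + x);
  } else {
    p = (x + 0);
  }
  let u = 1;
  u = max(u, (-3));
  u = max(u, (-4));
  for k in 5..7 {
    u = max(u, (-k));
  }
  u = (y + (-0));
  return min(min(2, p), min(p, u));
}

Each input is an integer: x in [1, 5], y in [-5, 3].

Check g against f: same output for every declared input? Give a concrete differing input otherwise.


This is a faithful refactor — arithmetic usage differs, and statement counts differ, and loop structure differs, and min/max/abs usage differs, and local variable names differ, and constant usage differs, but the computed results match everywhere.
Spot check at x=2, y=0 — f: t=-2, then (((y * 4) == (9 * t)) && (max(2, x) <= (-(-5)))) is false, then t=2, then u=1, then (k=3), then u=1, then (k=4), then u=1, then (k=5), then u=1, then (k=6), then u=1, then u=0, then returns 0. g: p=-2, then (((y * 4) == (9 * p)) && (max(2, x) <= (-(-5)))) is false, then p=2, then u=1, then u=1, then u=1, then (k=5), then u=1, then (k=6), then u=1, then u=0, then returns 0. Both give 0.
Checked all 45 inputs in the declared domain: the outputs agree on every one.
verdict: equivalent


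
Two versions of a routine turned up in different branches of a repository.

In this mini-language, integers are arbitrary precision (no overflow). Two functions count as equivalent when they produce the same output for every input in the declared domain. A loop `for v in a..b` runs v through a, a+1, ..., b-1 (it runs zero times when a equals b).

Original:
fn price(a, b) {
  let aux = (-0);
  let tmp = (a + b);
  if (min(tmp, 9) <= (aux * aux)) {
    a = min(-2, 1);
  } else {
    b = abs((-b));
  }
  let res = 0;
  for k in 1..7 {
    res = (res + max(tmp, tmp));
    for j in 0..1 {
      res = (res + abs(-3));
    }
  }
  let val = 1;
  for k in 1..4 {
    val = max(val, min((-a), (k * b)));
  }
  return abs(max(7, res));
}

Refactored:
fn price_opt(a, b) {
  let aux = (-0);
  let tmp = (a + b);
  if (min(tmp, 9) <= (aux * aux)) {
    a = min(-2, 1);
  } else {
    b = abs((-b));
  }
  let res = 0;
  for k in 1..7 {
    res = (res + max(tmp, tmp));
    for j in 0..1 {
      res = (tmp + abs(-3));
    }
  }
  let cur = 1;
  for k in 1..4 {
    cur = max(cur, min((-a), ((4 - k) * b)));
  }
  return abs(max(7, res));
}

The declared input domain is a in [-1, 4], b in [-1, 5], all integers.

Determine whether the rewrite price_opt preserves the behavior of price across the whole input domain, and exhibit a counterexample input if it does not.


Consider the input a=-1, b=0.
price: aux := 0 | tmp := -1 | (min(tmp, 9) <= (aux * aux)): true | a := -2 | res := 0 | iter k=1: | res := -1 | iter j=0: | res := 2 | iter k=2: | res := 1 | iter j=0: | res := 4 | iter k=3: | res := 3 | iter j=0: | res := 6 | iter k=4: | res := 5 | iter j=0: | res := 8 | iter k=5: | res := 7 | iter j=0: | res := 10 | iter k=6: | res := 9 | iter j=0: | res := 12 | val := 1 | iter k=1: | val := 1 | iter k=2: | val := 1 | iter k=3: | val := 1 | result 12
price_opt: aux := 0 | tmp := -1 | (min(tmp, 9) <= (aux * aux)): true | a := -2 | res := 0 | iter k=1: | res := -1 | iter j=0: | res := 2 | iter k=2: | res := 1 | iter j=0: | res := 2 | iter k=3: | res := 1 | iter j=0: | res := 2 | iter k=4: | res := 1 | iter j=0: | res := 2 | iter k=5: | res := 1 | iter j=0: | res := 2 | iter k=6: | res := 1 | iter j=0: | res := 2 | cur := 1 | iter k=1: | cur := 1 | iter k=2: | cur := 1 | iter k=3: | cur := 1 | result 7
12 != 7, so the rewrite changes behavior.
verdict: not equivalent; witness: a=-1, b=0


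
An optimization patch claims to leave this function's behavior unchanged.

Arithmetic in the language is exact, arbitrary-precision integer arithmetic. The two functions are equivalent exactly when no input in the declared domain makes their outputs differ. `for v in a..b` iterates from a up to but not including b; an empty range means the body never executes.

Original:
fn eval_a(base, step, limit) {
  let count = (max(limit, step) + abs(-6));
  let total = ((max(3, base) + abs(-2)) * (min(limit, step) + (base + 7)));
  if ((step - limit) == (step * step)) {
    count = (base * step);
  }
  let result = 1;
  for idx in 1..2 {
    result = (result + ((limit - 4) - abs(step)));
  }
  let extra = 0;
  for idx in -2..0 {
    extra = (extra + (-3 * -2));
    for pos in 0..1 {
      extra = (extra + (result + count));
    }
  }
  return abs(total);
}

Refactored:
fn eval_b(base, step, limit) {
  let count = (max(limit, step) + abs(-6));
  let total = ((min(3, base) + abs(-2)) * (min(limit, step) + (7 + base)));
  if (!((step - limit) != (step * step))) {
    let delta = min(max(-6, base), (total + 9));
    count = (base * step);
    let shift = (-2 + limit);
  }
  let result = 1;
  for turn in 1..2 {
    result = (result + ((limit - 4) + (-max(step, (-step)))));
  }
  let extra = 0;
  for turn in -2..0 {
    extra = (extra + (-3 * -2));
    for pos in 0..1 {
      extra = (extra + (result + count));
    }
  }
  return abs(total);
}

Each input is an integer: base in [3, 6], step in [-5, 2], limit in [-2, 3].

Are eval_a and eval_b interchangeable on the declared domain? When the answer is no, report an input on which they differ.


Consider the input base=4, step=-5, limit=-2.
eval_a: count = 4; total = 36; ((step - limit) == (step * step)) -> false; result = 1; [idx=1]; result = -10; extra = 0; [idx=-2]; extra = 6; [pos=0]; extra = 0; [idx=-1]; extra = 6; [pos=0]; extra = 0; return 36
eval_b: count = 4; total = 30; (!((step - limit) != (step * step))) -> false; result = 1; [turn=1]; result = -10; extra = 0; [turn=-2]; extra = 6; [pos=0]; extra = 0; [turn=-1]; extra = 6; [pos=0]; extra = 0; return 30
36 != 30, so the rewrite changes behavior.
verdict: not equivalent; witness: base=4, step=-5, limit=-2


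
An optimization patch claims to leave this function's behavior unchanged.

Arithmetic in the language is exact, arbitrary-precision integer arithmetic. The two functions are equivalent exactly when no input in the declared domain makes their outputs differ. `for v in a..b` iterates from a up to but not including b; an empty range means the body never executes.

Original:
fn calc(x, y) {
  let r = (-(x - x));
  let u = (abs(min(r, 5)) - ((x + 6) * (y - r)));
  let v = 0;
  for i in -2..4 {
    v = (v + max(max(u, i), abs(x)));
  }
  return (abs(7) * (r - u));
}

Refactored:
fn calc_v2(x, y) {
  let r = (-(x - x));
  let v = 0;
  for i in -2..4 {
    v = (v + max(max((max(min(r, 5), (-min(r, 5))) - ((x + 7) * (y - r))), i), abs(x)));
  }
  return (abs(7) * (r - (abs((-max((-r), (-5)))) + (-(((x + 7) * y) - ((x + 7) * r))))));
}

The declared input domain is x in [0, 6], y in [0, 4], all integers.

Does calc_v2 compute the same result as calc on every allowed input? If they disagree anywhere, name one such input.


Consider the input x=0, y=1.
calc: r=0, then u=-6, then v=0, then (i=-2), then v=0, then (i=-1), then v=0, then (i=0), then v=0, then (i=1), then v=1, then (i=2), then v=3, then (i=3), then v=6, then returns 42
calc_v2: r=0, then v=0, then (i=-2), then v=0, then (i=-1), then v=0, then (i=0), then v=0, then (i=1), then v=1, then (i=2), then v=3, then (i=3), then v=6, then returns 49
42 against 49: the behavior changed.
verdict: not equivalent; witness: x=0, y=1


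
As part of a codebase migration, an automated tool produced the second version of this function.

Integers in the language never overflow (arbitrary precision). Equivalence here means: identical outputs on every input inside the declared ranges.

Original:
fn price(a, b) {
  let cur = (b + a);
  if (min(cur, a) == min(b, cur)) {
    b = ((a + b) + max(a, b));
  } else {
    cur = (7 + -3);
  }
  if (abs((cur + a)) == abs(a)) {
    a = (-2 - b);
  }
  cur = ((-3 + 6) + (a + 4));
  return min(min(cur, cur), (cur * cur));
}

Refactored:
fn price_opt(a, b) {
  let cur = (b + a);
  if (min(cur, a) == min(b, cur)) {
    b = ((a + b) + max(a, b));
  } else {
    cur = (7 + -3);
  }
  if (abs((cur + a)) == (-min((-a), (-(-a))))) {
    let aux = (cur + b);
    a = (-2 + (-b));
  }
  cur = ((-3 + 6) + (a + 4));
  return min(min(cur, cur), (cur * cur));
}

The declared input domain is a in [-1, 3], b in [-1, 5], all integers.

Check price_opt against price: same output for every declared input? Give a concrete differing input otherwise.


Although min/max/abs usage differs, arithmetic usage differs, local variable names differ, statement counts differ, 35/35 inputs agree.
verdict: equivalent


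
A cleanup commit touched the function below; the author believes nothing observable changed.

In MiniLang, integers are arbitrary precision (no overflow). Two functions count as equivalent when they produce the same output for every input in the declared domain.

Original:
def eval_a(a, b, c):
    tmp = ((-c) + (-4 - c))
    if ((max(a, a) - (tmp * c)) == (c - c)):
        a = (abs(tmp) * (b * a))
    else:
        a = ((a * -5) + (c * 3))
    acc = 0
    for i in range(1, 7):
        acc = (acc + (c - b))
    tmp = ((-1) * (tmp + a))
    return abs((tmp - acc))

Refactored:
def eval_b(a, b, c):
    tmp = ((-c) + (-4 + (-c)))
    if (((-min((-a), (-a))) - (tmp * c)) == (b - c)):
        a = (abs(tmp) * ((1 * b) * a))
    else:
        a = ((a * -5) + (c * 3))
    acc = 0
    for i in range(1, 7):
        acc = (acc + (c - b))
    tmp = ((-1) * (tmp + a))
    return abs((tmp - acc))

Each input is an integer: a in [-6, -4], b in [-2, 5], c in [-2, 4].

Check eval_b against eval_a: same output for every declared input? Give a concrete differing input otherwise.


Input a=-6, b=-2, c=1: 84 from eval_a versus 45 from eval_b.
verdict: not equivalent; witness: a=-6, b=-2, c=1


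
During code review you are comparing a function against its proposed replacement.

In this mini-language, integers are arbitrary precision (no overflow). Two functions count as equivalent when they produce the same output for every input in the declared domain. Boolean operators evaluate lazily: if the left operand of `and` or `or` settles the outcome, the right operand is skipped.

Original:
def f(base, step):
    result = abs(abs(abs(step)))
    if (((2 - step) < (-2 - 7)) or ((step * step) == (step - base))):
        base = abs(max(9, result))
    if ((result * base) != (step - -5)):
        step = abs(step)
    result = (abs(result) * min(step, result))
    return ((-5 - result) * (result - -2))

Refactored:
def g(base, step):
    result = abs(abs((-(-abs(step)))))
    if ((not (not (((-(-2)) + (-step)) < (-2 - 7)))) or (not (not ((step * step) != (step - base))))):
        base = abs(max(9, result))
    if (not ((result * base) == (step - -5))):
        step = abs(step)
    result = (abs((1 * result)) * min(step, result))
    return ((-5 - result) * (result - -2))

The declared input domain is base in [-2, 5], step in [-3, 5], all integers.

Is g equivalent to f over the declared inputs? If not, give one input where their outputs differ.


On input base=4, step=-1, f returns -4 while g returns -18.
verdict: not equivalent; witness: base=4, step=-1


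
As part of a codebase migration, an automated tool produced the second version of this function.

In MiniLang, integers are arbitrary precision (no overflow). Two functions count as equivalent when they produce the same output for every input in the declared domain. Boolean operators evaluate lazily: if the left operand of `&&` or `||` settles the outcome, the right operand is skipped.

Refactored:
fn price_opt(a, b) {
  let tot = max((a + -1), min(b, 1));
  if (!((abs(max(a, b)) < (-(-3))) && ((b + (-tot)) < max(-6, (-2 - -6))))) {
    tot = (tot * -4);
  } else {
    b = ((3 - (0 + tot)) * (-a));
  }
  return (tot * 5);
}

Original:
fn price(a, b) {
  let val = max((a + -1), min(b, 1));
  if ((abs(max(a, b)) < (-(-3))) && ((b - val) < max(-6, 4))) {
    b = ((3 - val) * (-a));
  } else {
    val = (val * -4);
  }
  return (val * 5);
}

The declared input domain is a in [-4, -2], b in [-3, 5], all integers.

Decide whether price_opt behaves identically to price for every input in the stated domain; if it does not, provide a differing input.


Side by side, the visible changes include: arithmetic usage differs; constant usage differs; boolean connective usage differs; local variable names differ.
One worked example (a=-3, b=3) — price: val := 1 | ((abs(max(a, b)) < (-(-3))) && ((b - val) < max(-6, 4))): false | val := -4 | result -20; price_opt: tot := 1 | (!((abs(max(a, b)) < (-(-3))) && ((b + (-tot)) < max(-6, (-2 - -6))))): true | tot := -4 | result -20; agreement on -20.
Across all 27 domain points the two functions coincide.
verdict: equivalent


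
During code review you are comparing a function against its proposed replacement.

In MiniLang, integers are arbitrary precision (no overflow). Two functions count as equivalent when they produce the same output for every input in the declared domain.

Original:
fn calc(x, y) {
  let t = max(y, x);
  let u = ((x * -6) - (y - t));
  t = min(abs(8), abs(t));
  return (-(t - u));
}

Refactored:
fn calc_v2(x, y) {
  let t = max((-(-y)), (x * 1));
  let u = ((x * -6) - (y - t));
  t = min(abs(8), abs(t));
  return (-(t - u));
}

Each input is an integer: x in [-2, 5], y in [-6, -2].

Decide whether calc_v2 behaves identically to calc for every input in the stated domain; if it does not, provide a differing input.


Changes here: arithmetic usage differs, constant usage differs; the full 40-point sweep finds no disagreement.
verdict: equivalent


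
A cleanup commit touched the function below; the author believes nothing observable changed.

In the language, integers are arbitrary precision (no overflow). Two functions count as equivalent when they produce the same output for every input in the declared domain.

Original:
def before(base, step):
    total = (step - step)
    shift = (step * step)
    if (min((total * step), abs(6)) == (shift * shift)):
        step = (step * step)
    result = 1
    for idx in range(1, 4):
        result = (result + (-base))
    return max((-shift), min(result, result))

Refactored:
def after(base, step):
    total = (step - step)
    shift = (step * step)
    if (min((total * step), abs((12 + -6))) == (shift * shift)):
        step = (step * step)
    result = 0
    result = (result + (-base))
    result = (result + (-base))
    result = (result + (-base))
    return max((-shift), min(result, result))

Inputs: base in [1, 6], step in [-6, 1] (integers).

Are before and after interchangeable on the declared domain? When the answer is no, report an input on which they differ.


The rewrite breaks on base=1, step=-6, where the results are -2 and -3.
before: total becomes 0; next shift becomes 36; next (min((total * step), abs(6)) == (shift * shift)) evaluates to false; next result becomes 1; next at idx=1:; next result becomes 0; next at idx=2:; next result becomes -1; next at idx=3:; next result becomes -2; next final value -2
after: total becomes 0; next shift becomes 36; next (min((total * step), abs((12 + -6))) == (shift * shift)) evaluates to false; next result becomes 0; next result becomes -1; next result becomes -2; next result becomes -3; next final value -3
verdict: not equivalent; witness: base=1, step=-6


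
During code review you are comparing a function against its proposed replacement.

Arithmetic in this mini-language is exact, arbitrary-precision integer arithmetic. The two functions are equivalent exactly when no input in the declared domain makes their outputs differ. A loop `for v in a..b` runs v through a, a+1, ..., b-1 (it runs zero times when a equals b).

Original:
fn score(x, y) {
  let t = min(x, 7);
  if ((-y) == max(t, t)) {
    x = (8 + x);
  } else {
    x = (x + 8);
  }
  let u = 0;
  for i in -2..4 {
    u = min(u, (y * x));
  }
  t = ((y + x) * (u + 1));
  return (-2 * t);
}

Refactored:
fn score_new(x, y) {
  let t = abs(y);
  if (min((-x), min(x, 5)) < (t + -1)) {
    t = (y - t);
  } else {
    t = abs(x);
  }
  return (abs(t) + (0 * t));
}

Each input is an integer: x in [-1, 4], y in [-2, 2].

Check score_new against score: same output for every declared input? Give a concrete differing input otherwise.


Consider the input x=-1, y=-2.
score: t becomes -1; next ((-y) == max(t, t)) evaluates to false; next x becomes 7; next u becomes 0; next at i=-2:; next u becomes -14; next at i=-1:; next u becomes -14; next at i=0:; next u becomes -14; next at i=1:; next u becomes -14; next at i=2:; next u becomes -14; next at i=3:; next u becomes -14; next t becomes -65; next final value 130
score_new: t becomes 2; next (min((-x), min(x, 5)) < (t + -1)) evaluates to true; next t becomes -4; next final value 4
130 vs 4 — the two versions disagree here.
verdict: not equivalent; witness: x=-1, y=-2


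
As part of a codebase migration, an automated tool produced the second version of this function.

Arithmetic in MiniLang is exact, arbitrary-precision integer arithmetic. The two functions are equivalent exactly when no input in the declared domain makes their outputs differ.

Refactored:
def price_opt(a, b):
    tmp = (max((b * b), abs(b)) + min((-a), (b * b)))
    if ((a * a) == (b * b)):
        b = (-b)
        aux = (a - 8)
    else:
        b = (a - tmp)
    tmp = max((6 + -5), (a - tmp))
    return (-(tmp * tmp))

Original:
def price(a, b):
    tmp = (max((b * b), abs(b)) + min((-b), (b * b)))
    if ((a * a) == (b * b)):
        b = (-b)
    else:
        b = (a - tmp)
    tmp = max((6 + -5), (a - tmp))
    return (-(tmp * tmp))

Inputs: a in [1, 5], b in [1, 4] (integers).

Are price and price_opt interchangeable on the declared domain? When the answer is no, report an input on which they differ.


The rewrite breaks on a=2, b=1, where the results are -4 and -9.
price: tmp := 0 | ((a * a) == (b * b)): false | b := 2 | tmp := 2 | result -4
price_opt: tmp := -1 | ((a * a) == (b * b)): false | b := 3 | tmp := 3 | result -9
verdict: not equivalent; witness: a=2, b=1


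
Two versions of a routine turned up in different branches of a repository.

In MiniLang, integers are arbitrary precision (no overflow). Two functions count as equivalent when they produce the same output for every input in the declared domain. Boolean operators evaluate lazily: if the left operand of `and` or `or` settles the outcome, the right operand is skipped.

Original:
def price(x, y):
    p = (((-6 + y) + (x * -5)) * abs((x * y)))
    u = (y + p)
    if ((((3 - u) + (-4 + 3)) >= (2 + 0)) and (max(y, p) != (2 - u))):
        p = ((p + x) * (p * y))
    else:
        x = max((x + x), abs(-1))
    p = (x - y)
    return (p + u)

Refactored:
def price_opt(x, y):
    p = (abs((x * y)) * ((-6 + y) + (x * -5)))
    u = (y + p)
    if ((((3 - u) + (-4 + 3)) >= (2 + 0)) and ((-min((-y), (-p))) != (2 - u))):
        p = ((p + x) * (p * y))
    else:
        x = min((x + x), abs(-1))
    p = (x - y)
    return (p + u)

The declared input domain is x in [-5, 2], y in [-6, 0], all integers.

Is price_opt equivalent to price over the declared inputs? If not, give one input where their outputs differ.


At x=-5, y=-6: price gives 391, price_opt gives 380.
verdict: not equivalent; witness: x=-5, y=-6


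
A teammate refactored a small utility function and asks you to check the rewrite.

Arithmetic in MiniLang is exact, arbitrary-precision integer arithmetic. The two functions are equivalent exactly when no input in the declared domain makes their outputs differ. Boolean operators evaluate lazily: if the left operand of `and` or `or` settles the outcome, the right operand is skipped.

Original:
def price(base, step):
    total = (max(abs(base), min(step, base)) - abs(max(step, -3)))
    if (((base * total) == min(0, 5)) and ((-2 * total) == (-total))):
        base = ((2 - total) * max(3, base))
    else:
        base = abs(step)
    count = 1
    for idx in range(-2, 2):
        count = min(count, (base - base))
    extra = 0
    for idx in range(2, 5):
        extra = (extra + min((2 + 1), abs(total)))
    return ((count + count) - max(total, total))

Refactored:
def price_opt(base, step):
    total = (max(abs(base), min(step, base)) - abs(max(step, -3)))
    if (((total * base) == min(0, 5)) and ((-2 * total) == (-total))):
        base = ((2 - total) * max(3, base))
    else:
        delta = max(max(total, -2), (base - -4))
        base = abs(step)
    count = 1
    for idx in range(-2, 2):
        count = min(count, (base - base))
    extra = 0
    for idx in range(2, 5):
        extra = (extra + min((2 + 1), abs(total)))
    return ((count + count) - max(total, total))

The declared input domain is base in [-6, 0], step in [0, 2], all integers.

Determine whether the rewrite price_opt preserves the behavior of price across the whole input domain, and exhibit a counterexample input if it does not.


Although min/max/abs usage differs, and local variable names differ, and arithmetic usage differs, and constant usage differs, and statement counts differ, 21/21 inputs agree.
verdict: equivalent


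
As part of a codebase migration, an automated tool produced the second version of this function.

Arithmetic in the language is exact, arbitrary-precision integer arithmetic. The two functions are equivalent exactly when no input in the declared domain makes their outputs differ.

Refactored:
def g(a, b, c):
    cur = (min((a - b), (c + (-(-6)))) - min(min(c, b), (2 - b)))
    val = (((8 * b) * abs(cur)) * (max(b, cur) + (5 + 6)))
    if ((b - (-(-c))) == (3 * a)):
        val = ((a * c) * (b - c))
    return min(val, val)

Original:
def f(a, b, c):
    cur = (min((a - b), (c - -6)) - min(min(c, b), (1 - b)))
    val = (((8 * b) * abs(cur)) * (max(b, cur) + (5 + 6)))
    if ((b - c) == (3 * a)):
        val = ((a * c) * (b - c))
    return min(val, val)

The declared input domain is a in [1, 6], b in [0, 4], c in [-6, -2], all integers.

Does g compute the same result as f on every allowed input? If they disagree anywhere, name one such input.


a=1, b=4, c=-2 yields 0 from f but 480 from g.
verdict: not equivalent; witness: a=1, b=4, c=-2


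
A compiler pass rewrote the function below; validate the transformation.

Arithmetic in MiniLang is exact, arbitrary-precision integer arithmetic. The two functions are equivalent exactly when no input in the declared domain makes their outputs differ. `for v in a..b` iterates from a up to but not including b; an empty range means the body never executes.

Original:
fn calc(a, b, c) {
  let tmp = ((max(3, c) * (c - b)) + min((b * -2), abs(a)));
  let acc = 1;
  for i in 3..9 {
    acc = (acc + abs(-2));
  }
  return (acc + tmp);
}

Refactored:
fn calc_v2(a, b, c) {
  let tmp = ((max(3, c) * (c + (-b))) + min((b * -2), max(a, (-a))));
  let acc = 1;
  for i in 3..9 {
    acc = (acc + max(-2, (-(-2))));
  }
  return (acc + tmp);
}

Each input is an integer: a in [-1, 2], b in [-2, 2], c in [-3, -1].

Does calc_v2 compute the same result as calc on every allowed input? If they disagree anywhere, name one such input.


Reading the diff, among the changes: arithmetic usage differs; and constant usage differs; and min/max/abs usage differs.
One worked example (a=2, b=1, c=-2) — calc: tmp becomes -11; next acc becomes 1; next at i=3:; next acc becomes 3; next at i=4:; next acc becomes 5; next at i=5:; next acc becomes 7; next at i=6:; next acc becomes 9; next at i=7:; next acc becomes 11; next at i=8:; next acc becomes 13; next final value 2; calc_v2: tmp becomes -11; next acc becomes 1; next at i=3:; next acc becomes 3; next at i=4:; next acc becomes 5; next at i=5:; next acc becomes 7; next at i=6:; next acc becomes 9; next at i=7:; next acc becomes 11; next at i=8:; next acc becomes 13; next final value 2; agreement on 2.
Every one of the 60 inputs gives matching results.
verdict: equivalent


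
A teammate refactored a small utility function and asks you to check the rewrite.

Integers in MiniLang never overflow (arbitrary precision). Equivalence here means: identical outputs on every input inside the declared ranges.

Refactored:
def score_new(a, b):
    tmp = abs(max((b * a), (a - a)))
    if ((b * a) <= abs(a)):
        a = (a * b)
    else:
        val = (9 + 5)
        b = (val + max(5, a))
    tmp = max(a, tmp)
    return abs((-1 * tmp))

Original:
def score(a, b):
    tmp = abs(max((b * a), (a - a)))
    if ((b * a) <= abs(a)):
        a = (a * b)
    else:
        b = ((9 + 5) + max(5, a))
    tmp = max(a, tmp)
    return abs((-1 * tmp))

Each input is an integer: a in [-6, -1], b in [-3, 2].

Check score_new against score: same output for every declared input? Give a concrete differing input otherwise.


The two are interchangeable: local variable names differ; statement counts differ, and every declared input agrees.
As a probe, take a=-4, b=-3: score runs tmp := 12 | ((b * a) <= abs(a)): false | b := 19 | tmp := 12 | result 12; score_new runs tmp := 12 | ((b * a) <= abs(a)): false | val := 14 | b := 19 | tmp := 12 | result 12; both end at 12.
Across all 36 domain points the two functions coincide.
verdict: equivalent


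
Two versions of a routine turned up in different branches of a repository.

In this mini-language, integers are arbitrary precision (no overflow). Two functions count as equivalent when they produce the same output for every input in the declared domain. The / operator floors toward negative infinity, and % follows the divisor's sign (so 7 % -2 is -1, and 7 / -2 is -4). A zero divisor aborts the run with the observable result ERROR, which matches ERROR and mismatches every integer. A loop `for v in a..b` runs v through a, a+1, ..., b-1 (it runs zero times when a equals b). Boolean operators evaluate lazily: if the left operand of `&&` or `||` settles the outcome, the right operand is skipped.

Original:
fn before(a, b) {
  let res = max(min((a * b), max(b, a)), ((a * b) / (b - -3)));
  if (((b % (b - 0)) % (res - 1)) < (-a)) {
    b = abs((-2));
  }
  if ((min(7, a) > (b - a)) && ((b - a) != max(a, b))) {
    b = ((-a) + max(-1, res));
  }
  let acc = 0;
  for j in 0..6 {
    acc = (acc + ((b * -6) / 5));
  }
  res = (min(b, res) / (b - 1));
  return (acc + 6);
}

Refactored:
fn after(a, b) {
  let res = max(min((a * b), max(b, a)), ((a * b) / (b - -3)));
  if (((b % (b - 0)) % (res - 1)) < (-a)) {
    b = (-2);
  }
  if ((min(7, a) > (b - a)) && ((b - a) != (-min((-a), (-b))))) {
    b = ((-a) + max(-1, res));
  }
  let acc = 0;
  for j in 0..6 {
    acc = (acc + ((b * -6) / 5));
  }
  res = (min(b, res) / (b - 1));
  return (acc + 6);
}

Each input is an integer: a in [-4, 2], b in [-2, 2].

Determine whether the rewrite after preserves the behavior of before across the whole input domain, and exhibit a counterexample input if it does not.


These are not equivalent — on a=-4, b=-2 the outputs split (-12 vs 18).
before: res = 8; (((b % (b - 0)) % (res - 1)) < (-a)) -> true; b = 2; ((min(7, a) > (b - a)) && ((b - a) != max(a, b))) -> false; acc = 0; [j=0]; acc = -3; [j=1]; acc = -6; [j=2]; acc = -9; [j=3]; acc = -12; [j=4]; acc = -15; [j=5]; acc = -18; res = 2; return -12
after: res = 8; (((b % (b - 0)) % (res - 1)) < (-a)) -> true; b = -2; ((min(7, a) > (b - a)) && ((b - a) != (-min((-a), (-b))))) -> false; acc = 0; [j=0]; acc = 2; [j=1]; acc = 4; [j=2]; acc = 6; [j=3]; acc = 8; [j=4]; acc = 10; [j=5]; acc = 12; res = 0; return 18
verdict: not equivalent; witness: a=-4, b=-2


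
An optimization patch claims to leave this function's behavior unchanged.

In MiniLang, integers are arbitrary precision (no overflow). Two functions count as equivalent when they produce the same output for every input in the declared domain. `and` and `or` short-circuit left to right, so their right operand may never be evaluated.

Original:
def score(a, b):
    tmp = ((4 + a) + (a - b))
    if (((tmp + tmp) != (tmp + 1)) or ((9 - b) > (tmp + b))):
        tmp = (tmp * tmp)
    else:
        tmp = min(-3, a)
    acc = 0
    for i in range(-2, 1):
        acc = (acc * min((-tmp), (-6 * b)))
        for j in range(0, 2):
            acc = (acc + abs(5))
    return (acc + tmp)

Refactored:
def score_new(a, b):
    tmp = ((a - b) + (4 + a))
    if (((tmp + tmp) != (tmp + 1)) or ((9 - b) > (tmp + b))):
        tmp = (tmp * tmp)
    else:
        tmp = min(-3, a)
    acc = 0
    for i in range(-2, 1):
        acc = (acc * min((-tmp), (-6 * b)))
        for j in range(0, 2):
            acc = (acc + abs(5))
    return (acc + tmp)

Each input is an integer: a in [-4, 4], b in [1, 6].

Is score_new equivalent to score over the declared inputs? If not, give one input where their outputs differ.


This is a faithful refactor — same computation, different form, but the computed results match everywhere.
As a probe, take a=-2, b=4: score runs tmp = -4; (((tmp + tmp) != (tmp + 1)) or ((9 - b) > (tmp + b))) -> true; tmp = 16; acc = 0; [i=-2]; acc = 0; [j=0]; acc = 5; [j=1]; acc = 10; [i=-1]; acc = -240; [j=0]; acc = -235; [j=1]; acc = -230; [i=0]; acc = 5520; [j=0]; acc = 5525; [j=1]; acc = 5530; return 5546; score_new runs tmp = -4; (((tmp + tmp) != (tmp + 1)) or ((9 - b) > (tmp + b))) -> true; tmp = 16; acc = 0; [i=-2]; acc = 0; [j=0]; acc = 5; [j=1]; acc = 10; [i=-1]; acc = -240; [j=0]; acc = -235; [j=1]; acc = -230; [i=0]; acc = 5520; [j=0]; acc = 5525; [j=1]; acc = 5530; return 5546; both end at 5546.
An exhaustive pass over the 54 declared inputs shows identical outputs.
verdict: equivalent


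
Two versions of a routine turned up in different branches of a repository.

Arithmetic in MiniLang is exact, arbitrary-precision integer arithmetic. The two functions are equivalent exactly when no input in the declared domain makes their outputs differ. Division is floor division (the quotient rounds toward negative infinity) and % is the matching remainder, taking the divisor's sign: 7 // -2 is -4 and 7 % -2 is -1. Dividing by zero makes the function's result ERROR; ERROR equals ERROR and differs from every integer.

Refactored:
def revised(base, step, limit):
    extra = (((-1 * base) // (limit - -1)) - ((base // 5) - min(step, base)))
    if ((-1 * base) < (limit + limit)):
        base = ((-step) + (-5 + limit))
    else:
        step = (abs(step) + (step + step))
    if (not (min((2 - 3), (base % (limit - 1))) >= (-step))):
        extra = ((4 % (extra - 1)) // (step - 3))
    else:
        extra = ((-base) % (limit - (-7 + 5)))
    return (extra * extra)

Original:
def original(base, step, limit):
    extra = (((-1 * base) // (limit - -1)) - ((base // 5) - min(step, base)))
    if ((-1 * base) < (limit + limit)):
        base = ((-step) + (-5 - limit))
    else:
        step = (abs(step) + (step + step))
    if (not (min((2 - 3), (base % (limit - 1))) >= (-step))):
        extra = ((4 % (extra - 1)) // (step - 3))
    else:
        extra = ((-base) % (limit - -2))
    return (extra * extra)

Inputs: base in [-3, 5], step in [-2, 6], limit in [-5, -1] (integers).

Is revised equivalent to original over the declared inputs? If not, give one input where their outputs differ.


Consider the input base=5, step=1, limit=-2.
original: extra := 5 | ((-1 * base) < (limit + limit)): true | base := -4 | (not (min((2 - 3), (base % (limit - 1))) >= (-step))): false | divide-by-zero, output ERROR
revised: extra := 5 | ((-1 * base) < (limit + limit)): true | base := -8 | (not (min((2 - 3), (base % (limit - 1))) >= (-step))): true | extra := 0 | result 0
ERROR against 0: the behavior changed.
verdict: not equivalent; witness: base=5, step=1, limit=-2


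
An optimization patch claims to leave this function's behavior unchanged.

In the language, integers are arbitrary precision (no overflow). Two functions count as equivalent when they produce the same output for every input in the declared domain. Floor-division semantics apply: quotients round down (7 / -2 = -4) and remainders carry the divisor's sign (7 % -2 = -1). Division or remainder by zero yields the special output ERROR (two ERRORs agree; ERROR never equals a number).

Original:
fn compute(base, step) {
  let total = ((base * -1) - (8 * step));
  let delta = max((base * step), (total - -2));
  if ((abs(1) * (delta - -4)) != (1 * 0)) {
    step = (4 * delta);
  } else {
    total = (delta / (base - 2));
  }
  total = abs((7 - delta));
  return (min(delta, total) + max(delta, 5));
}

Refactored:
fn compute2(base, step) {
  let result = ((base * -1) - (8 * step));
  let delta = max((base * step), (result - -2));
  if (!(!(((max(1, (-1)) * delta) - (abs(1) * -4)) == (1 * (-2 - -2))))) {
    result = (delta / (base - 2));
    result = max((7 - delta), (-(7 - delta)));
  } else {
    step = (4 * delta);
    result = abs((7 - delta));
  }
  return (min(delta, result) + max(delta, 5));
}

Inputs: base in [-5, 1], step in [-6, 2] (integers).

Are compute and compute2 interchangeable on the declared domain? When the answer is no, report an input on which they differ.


Side by side, the visible changes include: local variable names differ; statement counts differ; arithmetic usage differs; constant usage differs; boolean connective usage differs; comparison usage differs; min/max/abs usage differs.
As a probe, take base=-4, step=0: compute runs total = 4; delta = 6; ((abs(1) * (delta - -4)) != (1 * 0)) -> true; step = 24; total = 1; return 7; compute2 runs result = 4; delta = 6; (!(!(((max(1, (-1)) * delta) - (abs(1) * -4)) == (1 * (-2 - -2))))) -> false; step = 24; result = 1; return 7; both end at 7.
Checked all 63 inputs in the declared domain: the outputs agree on every one.
verdict: equivalent


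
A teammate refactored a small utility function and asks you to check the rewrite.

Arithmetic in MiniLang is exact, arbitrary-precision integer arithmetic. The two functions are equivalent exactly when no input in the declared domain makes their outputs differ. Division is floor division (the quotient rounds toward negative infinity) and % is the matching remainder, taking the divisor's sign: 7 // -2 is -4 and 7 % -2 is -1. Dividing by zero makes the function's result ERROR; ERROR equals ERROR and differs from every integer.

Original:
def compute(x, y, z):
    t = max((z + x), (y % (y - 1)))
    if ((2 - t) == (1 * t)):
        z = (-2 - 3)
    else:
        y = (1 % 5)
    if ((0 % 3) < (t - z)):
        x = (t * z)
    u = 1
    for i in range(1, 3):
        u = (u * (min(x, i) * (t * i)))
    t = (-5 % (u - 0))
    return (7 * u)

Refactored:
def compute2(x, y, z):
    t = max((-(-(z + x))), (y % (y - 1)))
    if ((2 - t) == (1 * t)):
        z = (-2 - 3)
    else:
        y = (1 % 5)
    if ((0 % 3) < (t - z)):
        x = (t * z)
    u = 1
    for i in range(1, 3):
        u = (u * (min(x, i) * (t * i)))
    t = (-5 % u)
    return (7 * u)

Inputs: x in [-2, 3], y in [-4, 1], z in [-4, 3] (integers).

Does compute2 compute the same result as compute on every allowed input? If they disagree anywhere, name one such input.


The two versions differ — the changes include arithmetic usage differs, plus constant usage differs.
One worked example (x=-2, y=0, z=-3) — compute: t becomes 0; next ((2 - t) == (1 * t)) evaluates to false; next y becomes 1; next ((0 % 3) < (t - z)) evaluates to true; next x becomes 0; next u becomes 1; next at i=1:; next u becomes 0; next at i=2:; next u becomes 0; next hits division by zero so the output is ERROR; compute2: t becomes 0; next ((2 - t) == (1 * t)) evaluates to false; next y becomes 1; next ((0 % 3) < (t - z)) evaluates to true; next x becomes 0; next u becomes 1; next at i=1:; next u becomes 0; next at i=2:; next u becomes 0; next hits division by zero so the output is ERROR; agreement on ERROR.
Every one of the 288 inputs gives matching results.
verdict: equivalent
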